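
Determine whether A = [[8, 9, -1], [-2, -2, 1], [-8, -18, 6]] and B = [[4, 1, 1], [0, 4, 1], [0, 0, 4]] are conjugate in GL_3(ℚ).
Yes.

Two matrices over a field are similar if and only if they have the same invariant factors.

Both A and B have characteristic polynomial (x - 4)^3 and minimal polynomial (x - 4)^3. Computing further, both have invariant factors (x - 4)^3. Hence A and B are similar.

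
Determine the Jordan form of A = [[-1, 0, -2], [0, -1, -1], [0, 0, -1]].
J = [[-1, 1, 0], [0, -1, 0], [0, 0, -1]]

The characteristic polynomial is det(xI - A) = (x + 1)^3, so the eigenvalues are -1 (algebraic multiplicity 3).

For λ = -1: rank(A + I) = 1, rank((A + I)^2) = 0. The eigenspace has dimension 3 - 1 = 2, so there are 2 Jordan blocks; the rank sequence gives block sizes [2, 1].

Assembling the blocks gives the Jordan form J above.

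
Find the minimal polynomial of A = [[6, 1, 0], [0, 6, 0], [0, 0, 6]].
The characteristic polynomial factors as (x - 6)^3. The minimal polynomial is ∏(x - λ)^{k_λ} where k_λ is the size of the largest Jordan block at λ.

For λ = 6: rank(A - 6I) = 1, and the largest Jordan block has size 2 (the smallest k with rank((A - 6I)^k) = rank((A - 6I)^(k+1))).

So m_A(x) = (x - 6)^2.

m_A(x) = (x - 6)^2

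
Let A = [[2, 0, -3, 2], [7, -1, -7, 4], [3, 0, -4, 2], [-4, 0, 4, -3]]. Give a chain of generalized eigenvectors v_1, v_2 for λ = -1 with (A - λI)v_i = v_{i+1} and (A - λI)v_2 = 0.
We seek v_1 ∈ ker((A + I)^2) \ ker(A + I), then set v_{i+1} = (A + I) v_i.

One such chain is v_1 = [[1, 2, 0, -2]]^T, v_2 = [[-1, -1, -1, 0]]^T. Check: (A + I) v_2 = [[0, 0, 0, 0]]^T = 0.

v_1 = [[1, 2, 0, -2]]^T, v_2 = [[-1, -1, -1, 0]]^T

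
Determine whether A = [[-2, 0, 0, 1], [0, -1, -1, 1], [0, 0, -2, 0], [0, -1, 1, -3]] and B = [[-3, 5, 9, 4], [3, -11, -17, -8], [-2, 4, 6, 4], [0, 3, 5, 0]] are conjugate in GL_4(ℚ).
Two matrices over a field are similar if and only if they have the same invariant factors.

Both A and B have characteristic polynomial (x + 2)^4 and minimal polynomial (x + 2)^3. Computing further, both have invariant factors x + 2, (x + 2)^3. Hence A and B are similar.

Yes.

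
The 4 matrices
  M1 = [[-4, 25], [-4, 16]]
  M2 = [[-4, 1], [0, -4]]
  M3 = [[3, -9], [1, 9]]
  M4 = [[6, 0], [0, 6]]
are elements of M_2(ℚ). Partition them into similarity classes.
3 classes: {M1, M3}, {M2}, {M4}

Characteristic polynomials: χ_{M1} = (x - 6)^2, χ_{M2} = (x + 4)^2, χ_{M3} = (x - 6)^2, χ_{M4} = (x - 6)^2.

{M1, M3}: invariant factors (x - 6)^2.

{M2}: invariant factors (x + 4)^2.

{M4}: invariant factors x - 6, x - 6.

Matrices are similar if and only if their invariant-factor lists agree; the partition into similarity classes is {M1, M3}, {M2}, {M4}.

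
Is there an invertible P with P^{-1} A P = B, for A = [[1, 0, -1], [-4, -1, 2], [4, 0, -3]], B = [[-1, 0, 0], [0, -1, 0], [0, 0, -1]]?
No.

Both have characteristic polynomial (x + 1)^3, but the minimal polynomial of A is (x + 1)^2 while the minimal polynomial of B is x + 1. The minimal polynomial is a similarity invariant, so A and B are not similar.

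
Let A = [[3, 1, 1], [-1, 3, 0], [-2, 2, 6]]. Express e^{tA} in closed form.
e^{tA} = [[(-t^2 - t + 1)*e^{4*t}, t*e^{4*t}, t*(t + 2)*e^{4*t}/2], [t*(t - 1)*e^{4*t}, (1 - t)*e^{4*t}, -t^2*e^{4*t}/2], [2*t*(-t - 1)*e^{4*t}, 2*t*e^{4*t}, (t^2 + 2*t + 1)*e^{4*t}]]

A has Jordan form J = [[4, 1, 0], [0, 4, 1], [0, 0, 4]] with A = PJP^{-1}, so e^{tA} = P e^{tJ} P^{-1}.

For a Jordan block J_k(λ), e^{tJ_k(λ)} = e^{λt} · (I + tN + t^2 N^2/2! + ... + t^{k-1} N^{k-1}/(k-1)!) where N is the nilpotent superdiagonal part.

Assembling the blocks and conjugating back gives the entries of e^{tA} as shown above.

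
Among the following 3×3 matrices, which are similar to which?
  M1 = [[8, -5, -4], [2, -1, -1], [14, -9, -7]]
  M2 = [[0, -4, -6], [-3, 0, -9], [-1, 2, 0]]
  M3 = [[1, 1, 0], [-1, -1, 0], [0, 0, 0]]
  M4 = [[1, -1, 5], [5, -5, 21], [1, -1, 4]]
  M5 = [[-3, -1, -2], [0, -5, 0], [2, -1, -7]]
3 classes: {M1, M2, M4}, {M3}, {M5}

Characteristic polynomials: χ_{M1} = x^3, χ_{M2} = x^3, χ_{M3} = x^3, χ_{M4} = x^3, χ_{M5} = (x + 5)^3.

{M1, M2, M4}: invariant factors x^3.

{M3}: invariant factors x, x^2.

{M5}: invariant factors x + 5, (x + 5)^2.

Matrices are similar if and only if their invariant-factor lists agree; the partition into similarity classes is {M1, M2, M4}, {M3}, {M5}.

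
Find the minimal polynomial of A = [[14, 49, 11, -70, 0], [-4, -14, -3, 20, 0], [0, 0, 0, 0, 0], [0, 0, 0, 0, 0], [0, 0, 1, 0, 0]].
The characteristic polynomial factors as x^5. The minimal polynomial is ∏(x - λ)^{k_λ} where k_λ is the size of the largest Jordan block at λ.

For λ = 0: rank(A) = 2, and the largest Jordan block has size 3 (the smallest k with rank(A^k) = rank(A^(k+1))).

So m_A(x) = x^3.

m_A(x) = x^3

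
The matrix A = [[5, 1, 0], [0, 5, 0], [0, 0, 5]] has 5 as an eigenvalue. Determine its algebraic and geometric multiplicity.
The characteristic polynomial is (x - 5)^3, so the factor x - 5 appears with exponent 3: the algebraic multiplicity is 3.

rank(A - 5I) = 1, so the eigenspace has dimension 3 - 1 = 2: the geometric multiplicity is 2.

Since 2 < 3, A is not diagonalizable.

algebraic multiplicity 3, geometric multiplicity 2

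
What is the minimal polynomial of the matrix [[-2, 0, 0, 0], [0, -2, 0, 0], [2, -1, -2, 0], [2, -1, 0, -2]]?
The characteristic polynomial factors as (x + 2)^4. The minimal polynomial is ∏(x - λ)^{k_λ} where k_λ is the size of the largest Jordan block at λ.

For λ = -2: rank(A + 2I) = 1, and the largest Jordan block has size 2 (the smallest k with rank((A + 2I)^k) = rank((A + 2I)^(k+1))).

So m_A(x) = (x + 2)^2.

m_A(x) = (x + 2)^2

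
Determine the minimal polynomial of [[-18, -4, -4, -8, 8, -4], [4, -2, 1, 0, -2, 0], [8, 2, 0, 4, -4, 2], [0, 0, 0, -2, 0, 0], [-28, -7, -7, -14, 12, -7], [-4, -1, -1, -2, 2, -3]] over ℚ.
m_A(x) = (x + 2)^2(x + 3)

The characteristic polynomial factors as (x + 2)^5(x + 3). The minimal polynomial is ∏(x - λ)^{k_λ} where k_λ is the size of the largest Jordan block at λ.

For λ = -3: rank(A + 3I) = 5, and the largest Jordan block has size 1 (the smallest k with rank((A + 3I)^k) = rank((A + 3I)^(k+1))).
For λ = -2: rank(A + 2I) = 2, and the largest Jordan block has size 2 (the smallest k with rank((A + 2I)^k) = rank((A + 2I)^(k+1))).

So m_A(x) = (x + 2)^2(x + 3).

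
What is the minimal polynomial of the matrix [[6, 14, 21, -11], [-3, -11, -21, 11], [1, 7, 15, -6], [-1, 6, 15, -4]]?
The characteristic polynomial factors as (x - 3)^3(x + 3). The minimal polynomial is ∏(x - λ)^{k_λ} where k_λ is the size of the largest Jordan block at λ.

For λ = -3: rank(A + 3I) = 3, and the largest Jordan block has size 1 (the smallest k with rank((A + 3I)^k) = rank((A + 3I)^(k+1))).
For λ = 3: rank(A - 3I) = 3, and the largest Jordan block has size 3 (the smallest k with rank((A - 3I)^k) = rank((A - 3I)^(k+1))).

So m_A(x) = (x - 3)^3(x + 3).

m_A(x) = (x - 3)^3(x + 3)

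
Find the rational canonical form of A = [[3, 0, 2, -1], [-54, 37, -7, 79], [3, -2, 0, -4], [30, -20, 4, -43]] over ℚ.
The invariant factors of A (the non-unit diagonal entries of the Smith normal form of xI - A over ℚ[x]) are (x + 3)(x^3 - 3x + 4), each dividing the next. The characteristic polynomial is their product, (x + 3)(x^3 - 3x + 4).

The rational canonical form is the block-diagonal matrix of companion matrices C(f_i):
R = [[0, 0, 0, -12], [1, 0, 0, 5], [0, 1, 0, 3], [0, 0, 1, -3]].

Note the characteristic polynomial does not split into linear factors over ℚ, so A has no Jordan form over ℚ; the rational canonical form exists over any field.

R = [[0, 0, 0, -12], [1, 0, 0, 5], [0, 1, 0, 3], [0, 0, 1, -3]]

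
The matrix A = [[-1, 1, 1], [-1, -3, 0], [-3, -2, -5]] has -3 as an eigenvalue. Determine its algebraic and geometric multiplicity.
algebraic multiplicity 3, geometric multiplicity 1

The characteristic polynomial is (x + 3)^3, so the factor x + 3 appears with exponent 3: the algebraic multiplicity is 3.

rank(A + 3I) = 2, so the eigenspace has dimension 3 - 2 = 1: the geometric multiplicity is 1.

Since 1 < 3, A is not diagonalizable.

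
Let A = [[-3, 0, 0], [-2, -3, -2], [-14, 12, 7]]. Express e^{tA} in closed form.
A has Jordan form J = [[-3, 0, 0], [0, 1, 0], [0, 0, 3]] with A = PJP^{-1}, so e^{tA} = P e^{tJ} P^{-1}.

For a Jordan block J_k(λ), e^{tJ_k(λ)} = e^{λt} · (I + tN + t^2 N^2/2! + ... + t^{k-1} N^{k-1}/(k-1)!) where N is the nilpotent superdiagonal part.

Assembling the blocks and conjugating back gives the entries of e^{tA} as shown above.

e^{tA} = [[e^{-3*t}, 0, 0], [3*e^{3*t} - 5*e^{t} + 2*e^{-3*t}, (3 - 2*e^{2*t})*e^{t}, -e^{3*t} + e^{t}], [-9*e^{3*t} + 10*e^{t} - e^{-3*t}, 6*(e^{2*t} - 1)*e^{t}, (3*e^{2*t} - 2)*e^{t}]]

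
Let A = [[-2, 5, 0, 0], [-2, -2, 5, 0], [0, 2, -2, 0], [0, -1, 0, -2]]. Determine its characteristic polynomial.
xI - A = [[x + 2, -5, 0, 0], [2, x + 2, -5, 0], [0, -2, x + 2, 0], [0, 1, 0, x + 2]].

Expanding det(xI - A) along the first row:
det(xI - A) = + (x + 2)·det([[x + 2, -5, 0], [-2, x + 2, 0], [1, 0, x + 2]]) - (-5)·det([[2, -5, 0], [0, x + 2, 0], [0, 0, x + 2]]) + (0)·det([[2, x + 2, 0], [0, -2, 0], [0, 1, x + 2]]) - (0)·det([[2, x + 2, -5], [0, -2, x + 2], [0, 1, 0]]).

Evaluating gives χ_A(x) = x^4 + 8x^3 + 24x^2 + 32x + 16 = (x + 2)^4.

χ_A(x) = (x + 2)^4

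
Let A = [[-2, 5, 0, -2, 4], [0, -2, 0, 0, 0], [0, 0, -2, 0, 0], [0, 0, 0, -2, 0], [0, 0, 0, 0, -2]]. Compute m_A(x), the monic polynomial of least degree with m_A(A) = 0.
The characteristic polynomial factors as (x + 2)^5. The minimal polynomial is ∏(x - λ)^{k_λ} where k_λ is the size of the largest Jordan block at λ.

For λ = -2: rank(A + 2I) = 1, and the largest Jordan block has size 2 (the smallest k with rank((A + 2I)^k) = rank((A + 2I)^(k+1))).

So m_A(x) = (x + 2)^2.

m_A(x) = (x + 2)^2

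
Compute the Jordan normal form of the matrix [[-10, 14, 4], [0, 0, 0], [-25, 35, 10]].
The characteristic polynomial is det(xI - A) = x^3, so the eigenvalues are 0 (algebraic multiplicity 3).

For λ = 0: rank(A) = 1, rank(A^2) = 0. The eigenspace has dimension 3 - 1 = 2, so there are 2 Jordan blocks; the rank sequence gives block sizes [2, 1].

Assembling the blocks gives the Jordan form J above.

J = [[0, 1, 0], [0, 0, 0], [0, 0, 0]]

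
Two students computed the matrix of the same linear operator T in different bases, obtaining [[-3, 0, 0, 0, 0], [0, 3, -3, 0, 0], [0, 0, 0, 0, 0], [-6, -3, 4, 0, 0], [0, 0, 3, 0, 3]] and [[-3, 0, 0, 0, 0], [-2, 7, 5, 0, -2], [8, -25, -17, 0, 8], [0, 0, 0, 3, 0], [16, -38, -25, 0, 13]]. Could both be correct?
Yes.

Two matrices over a field are similar if and only if they have the same invariant factors.

Both A and B have characteristic polynomial x^2(x - 3)^2(x + 3) and minimal polynomial x^2(x - 3)(x + 3). Computing further, both have invariant factors x - 3, x^2(x - 3)(x + 3). Hence A and B are similar.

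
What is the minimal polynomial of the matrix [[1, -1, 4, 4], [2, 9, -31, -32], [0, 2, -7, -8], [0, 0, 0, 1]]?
m_A(x) = (x - 1)^3

The characteristic polynomial factors as (x - 1)^4. The minimal polynomial is ∏(x - λ)^{k_λ} where k_λ is the size of the largest Jordan block at λ.

For λ = 1: rank(A - I) = 2, and the largest Jordan block has size 3 (the smallest k with rank((A - I)^k) = rank((A - I)^(k+1))).

So m_A(x) = (x - 1)^3.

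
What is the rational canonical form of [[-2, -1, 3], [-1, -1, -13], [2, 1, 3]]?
R = [[0, 0, 6], [1, 0, 1], [0, 1, 0]]

The invariant factors of A (the non-unit diagonal entries of the Smith normal form of xI - A over ℚ[x]) are (x - 2)(x^2 + 2x + 3), each dividing the next. The characteristic polynomial is their product, (x - 2)(x^2 + 2x + 3).

The rational canonical form is the block-diagonal matrix of companion matrices C(f_i):
R = [[0, 0, 6], [1, 0, 1], [0, 1, 0]].

Note the characteristic polynomial does not split into linear factors over ℚ, so A has no Jordan form over ℚ; the rational canonical form exists over any field.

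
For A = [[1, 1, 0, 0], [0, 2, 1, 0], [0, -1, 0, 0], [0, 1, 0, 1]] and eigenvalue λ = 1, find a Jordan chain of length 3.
We seek v_1 ∈ ker((A - I)^3) \ ker((A - I)^2), then set v_{i+1} = (A - I) v_i.

One such chain is v_1 = [[0, 0, 1, 0]]^T, v_2 = [[0, 1, -1, 0]]^T, v_3 = [[1, 0, 0, 1]]^T. Check: (A - I) v_3 = [[0, 0, 0, 0]]^T = 0.

v_1 = [[0, 0, 1, 0]]^T, v_2 = [[0, 1, -1, 0]]^T, v_3 = [[1, 0, 0, 1]]^T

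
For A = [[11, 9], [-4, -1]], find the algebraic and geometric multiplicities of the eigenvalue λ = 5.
The characteristic polynomial is (x - 5)^2, so the factor x - 5 appears with exponent 2: the algebraic multiplicity is 2.

rank(A - 5I) = 1, so the eigenspace has dimension 2 - 1 = 1: the geometric multiplicity is 1.

Since 1 < 2, A is not diagonalizable.

algebraic multiplicity 2, geometric multiplicity 1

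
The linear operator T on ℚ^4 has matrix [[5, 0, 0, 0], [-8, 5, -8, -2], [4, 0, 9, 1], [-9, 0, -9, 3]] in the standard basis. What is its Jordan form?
J = [[5, 0, 0, 0], [0, 5, 0, 0], [0, 0, 6, 1], [0, 0, 0, 6]]

The characteristic polynomial is det(xI - A) = (x - 6)^2(x - 5)^2, so the eigenvalues are 5 (algebraic multiplicity 2), 6 (algebraic multiplicity 2).

For λ = 5: rank(A - 5I) = 2. The eigenspace has dimension 4 - 2 = 2, so there are 2 Jordan blocks; the rank sequence gives block sizes [1, 1].

For λ = 6: rank(A - 6I) = 3, rank((A - 6I)^2) = 2. The eigenspace has dimension 4 - 3 = 1, so there is 1 Jordan block; the rank sequence gives block sizes [2].

Assembling the blocks gives the Jordan form J above.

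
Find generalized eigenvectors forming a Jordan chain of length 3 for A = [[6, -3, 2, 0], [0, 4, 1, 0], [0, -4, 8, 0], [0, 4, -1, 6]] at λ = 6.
v_1 = [[1, 1, 3, 0]]^T, v_2 = [[3, 1, 2, 1]]^T, v_3 = [[1, 0, 0, 2]]^T

We seek v_1 ∈ ker((A - 6I)^3) \ ker((A - 6I)^2), then set v_{i+1} = (A - 6I) v_i.

One such chain is v_1 = [[1, 1, 3, 0]]^T, v_2 = [[3, 1, 2, 1]]^T, v_3 = [[1, 0, 0, 2]]^T. Check: (A - 6I) v_3 = [[0, 0, 0, 0]]^T = 0.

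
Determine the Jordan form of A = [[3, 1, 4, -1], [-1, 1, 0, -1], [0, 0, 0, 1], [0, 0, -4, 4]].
J = [[2, 1, 0, 0], [0, 2, 0, 0], [0, 0, 2, 1], [0, 0, 0, 2]]

The characteristic polynomial is det(xI - A) = (x - 2)^4, so the eigenvalues are 2 (algebraic multiplicity 4).

For λ = 2: rank(A - 2I) = 2, rank((A - 2I)^2) = 0. The eigenspace has dimension 4 - 2 = 2, so there are 2 Jordan blocks; the rank sequence gives block sizes [2, 2].

Assembling the blocks gives the Jordan form J above.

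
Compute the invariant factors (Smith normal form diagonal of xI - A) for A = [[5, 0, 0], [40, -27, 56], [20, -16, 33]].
The Jordan structure of A has elementary divisors (x - 1), (x - 5), (x - 5). Arranging the block sizes at each eigenvalue in decreasing order and taking row products gives the invariant factors.

Invariant factors (smallest first, each dividing the next): x - 5, (x - 5)(x - 1).

Check: the last factor (x - 5)(x - 1) is the minimal polynomial, and the product (x - 5)^2(x - 1) is the characteristic polynomial.

x - 5, (x - 5)(x - 1)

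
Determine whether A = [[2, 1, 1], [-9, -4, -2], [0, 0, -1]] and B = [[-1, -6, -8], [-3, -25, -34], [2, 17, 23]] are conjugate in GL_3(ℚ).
Yes.

Two matrices over a field are similar if and only if they have the same invariant factors.

Both A and B have characteristic polynomial (x + 1)^3 and minimal polynomial (x + 1)^3. Computing further, both have invariant factors (x + 1)^3. Hence A and B are similar.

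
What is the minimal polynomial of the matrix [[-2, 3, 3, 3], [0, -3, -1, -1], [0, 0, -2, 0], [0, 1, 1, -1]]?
The characteristic polynomial factors as (x + 2)^4. The minimal polynomial is ∏(x - λ)^{k_λ} where k_λ is the size of the largest Jordan block at λ.

For λ = -2: rank(A + 2I) = 1, and the largest Jordan block has size 2 (the smallest k with rank((A + 2I)^k) = rank((A + 2I)^(k+1))).

So m_A(x) = (x + 2)^2.

m_A(x) = (x + 2)^2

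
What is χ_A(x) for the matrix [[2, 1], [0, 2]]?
χ_A(x) = (x - 2)^2

xI - A = [[x - 2, -1], [0, x - 2]].

Expanding det(xI - A) along the first row:
det(xI - A) = + (x - 2)·det([[x - 2]]) - (-1)·det([[0]]).

Evaluating gives χ_A(x) = x^2 - 4x + 4 = (x - 2)^2.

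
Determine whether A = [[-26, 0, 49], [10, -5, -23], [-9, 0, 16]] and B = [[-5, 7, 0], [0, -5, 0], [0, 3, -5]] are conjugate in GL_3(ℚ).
No.

Both have characteristic polynomial (x + 5)^3, but the minimal polynomial of A is (x + 5)^3 while the minimal polynomial of B is (x + 5)^2. The minimal polynomial is a similarity invariant, so A and B are not similar.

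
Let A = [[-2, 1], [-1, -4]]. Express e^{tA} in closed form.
e^{tA} = [[(t + 1)*e^{-3*t}, t*e^{-3*t}], [-t*e^{-3*t}, (1 - t)*e^{-3*t}]]

A has Jordan form J = [[-3, 1], [0, -3]] with A = PJP^{-1}, so e^{tA} = P e^{tJ} P^{-1}.

For a Jordan block J_k(λ), e^{tJ_k(λ)} = e^{λt} · (I + tN + t^2 N^2/2! + ... + t^{k-1} N^{k-1}/(k-1)!) where N is the nilpotent superdiagonal part.

Assembling the blocks and conjugating back gives the entries of e^{tA} as shown above.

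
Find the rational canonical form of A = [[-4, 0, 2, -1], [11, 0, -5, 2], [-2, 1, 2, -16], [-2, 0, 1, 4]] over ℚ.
The invariant factors of A (the non-unit diagonal entries of the Smith normal form of xI - A over ℚ[x]) are (x^2 - x + 3)^2, each dividing the next. The characteristic polynomial is their product, (x^2 - x + 3)^2.

The rational canonical form is the block-diagonal matrix of companion matrices C(f_i):
R = [[0, 0, 0, -9], [1, 0, 0, 6], [0, 1, 0, -7], [0, 0, 1, 2]].

Note the characteristic polynomial does not split into linear factors over ℚ, so A has no Jordan form over ℚ; the rational canonical form exists over any field.

R = [[0, 0, 0, -9], [1, 0, 0, 6], [0, 1, 0, -7], [0, 0, 1, 2]]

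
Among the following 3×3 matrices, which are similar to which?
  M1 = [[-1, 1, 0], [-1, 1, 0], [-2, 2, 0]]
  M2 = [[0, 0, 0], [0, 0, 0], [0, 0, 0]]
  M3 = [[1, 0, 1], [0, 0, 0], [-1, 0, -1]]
2 classes: {M1, M3}, {M2}

Characteristic polynomials: χ_{M1} = x^3, χ_{M2} = x^3, χ_{M3} = x^3.

{M1, M3}: invariant factors x, x^2.

{M2}: invariant factors x, x, x.

Matrices are similar if and only if their invariant-factor lists agree; the partition into similarity classes is {M1, M3}, {M2}.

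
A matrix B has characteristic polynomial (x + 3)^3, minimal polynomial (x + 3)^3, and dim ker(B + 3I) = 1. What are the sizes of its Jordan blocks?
λ = -3: algebraic multiplicity 3 (exponent in χ_B), largest block size 3 (exponent in m_B), 1 block (geometric multiplicity). This forces block sizes [3].

Jordan blocks: (-3, 3)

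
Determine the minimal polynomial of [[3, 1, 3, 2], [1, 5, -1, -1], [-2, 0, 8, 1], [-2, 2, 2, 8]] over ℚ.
The characteristic polynomial factors as (x - 6)^4. The minimal polynomial is ∏(x - λ)^{k_λ} where k_λ is the size of the largest Jordan block at λ.

For λ = 6: rank(A - 6I) = 2, and the largest Jordan block has size 2 (the smallest k with rank((A - 6I)^k) = rank((A - 6I)^(k+1))).

So m_A(x) = (x - 6)^2.

m_A(x) = (x - 6)^2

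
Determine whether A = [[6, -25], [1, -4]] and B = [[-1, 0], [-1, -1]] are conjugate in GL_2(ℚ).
No.

trace(A) = 2 but trace(B) = -2. The trace is a similarity invariant, so A and B are not similar.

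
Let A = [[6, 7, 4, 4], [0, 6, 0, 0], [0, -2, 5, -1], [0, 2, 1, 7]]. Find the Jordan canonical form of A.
J = [[6, 1, 0, 0], [0, 6, 0, 0], [0, 0, 6, 1], [0, 0, 0, 6]]

The characteristic polynomial is det(xI - A) = (x - 6)^4, so the eigenvalues are 6 (algebraic multiplicity 4).

For λ = 6: rank(A - 6I) = 2, rank((A - 6I)^2) = 0. The eigenspace has dimension 4 - 2 = 2, so there are 2 Jordan blocks; the rank sequence gives block sizes [2, 2].

Assembling the blocks gives the Jordan form J above.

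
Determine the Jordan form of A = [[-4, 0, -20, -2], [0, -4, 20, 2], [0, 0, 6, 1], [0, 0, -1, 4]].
J = [[-4, 0, 0, 0], [0, -4, 0, 0], [0, 0, 5, 1], [0, 0, 0, 5]]

The characteristic polynomial is det(xI - A) = (x - 5)^2(x + 4)^2, so the eigenvalues are -4 (algebraic multiplicity 2), 5 (algebraic multiplicity 2).

For λ = -4: rank(A + 4I) = 2. The eigenspace has dimension 4 - 2 = 2, so there are 2 Jordan blocks; the rank sequence gives block sizes [1, 1].

For λ = 5: rank(A - 5I) = 3, rank((A - 5I)^2) = 2. The eigenspace has dimension 4 - 3 = 1, so there is 1 Jordan block; the rank sequence gives block sizes [2].

Assembling the blocks gives the Jordan form J above.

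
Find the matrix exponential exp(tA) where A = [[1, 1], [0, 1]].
A has Jordan form J = [[1, 1], [0, 1]] with A = PJP^{-1}, so e^{tA} = P e^{tJ} P^{-1}.

For a Jordan block J_k(λ), e^{tJ_k(λ)} = e^{λt} · (I + tN + t^2 N^2/2! + ... + t^{k-1} N^{k-1}/(k-1)!) where N is the nilpotent superdiagonal part.

Assembling the blocks and conjugating back gives the entries of e^{tA} as shown above.

e^{tA} = [[e^{t}, t*e^{t}], [0, e^{t}]]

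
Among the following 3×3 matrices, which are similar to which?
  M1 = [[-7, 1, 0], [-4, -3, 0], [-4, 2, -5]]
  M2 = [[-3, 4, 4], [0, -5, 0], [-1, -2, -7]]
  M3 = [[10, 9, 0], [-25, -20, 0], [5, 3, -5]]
Characteristic polynomials: χ_{M1} = (x + 5)^3, χ_{M2} = (x + 5)^3, χ_{M3} = (x + 5)^3.

{M1, M2, M3}: invariant factors x + 5, (x + 5)^2.

Matrices are similar if and only if their invariant-factor lists agree; the partition into similarity classes is {M1, M2, M3}.

1 class: {M1, M2, M3}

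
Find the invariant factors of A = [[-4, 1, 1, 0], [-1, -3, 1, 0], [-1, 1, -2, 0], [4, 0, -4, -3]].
The Jordan structure of A has elementary divisors (x + 3)^3, (x + 3). Arranging the block sizes at each eigenvalue in decreasing order and taking row products gives the invariant factors.

Invariant factors (smallest first, each dividing the next): x + 3, (x + 3)^3.

Check: the last factor (x + 3)^3 is the minimal polynomial, and the product (x + 3)^4 is the characteristic polynomial.

x + 3, (x + 3)^3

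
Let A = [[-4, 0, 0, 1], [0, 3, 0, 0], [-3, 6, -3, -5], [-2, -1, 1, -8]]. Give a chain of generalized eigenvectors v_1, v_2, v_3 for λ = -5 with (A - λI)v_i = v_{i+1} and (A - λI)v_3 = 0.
We seek v_1 ∈ ker((A + 5I)^3) \ ker((A + 5I)^2), then set v_{i+1} = (A + 5I) v_i.

One such chain is v_1 = [[0, 0, 1, 0]]^T, v_2 = [[0, 0, 2, 1]]^T, v_3 = [[1, 0, -1, -1]]^T. Check: (A + 5I) v_3 = [[0, 0, 0, 0]]^T = 0.

v_1 = [[0, 0, 1, 0]]^T, v_2 = [[0, 0, 2, 1]]^T, v_3 = [[1, 0, -1, -1]]^T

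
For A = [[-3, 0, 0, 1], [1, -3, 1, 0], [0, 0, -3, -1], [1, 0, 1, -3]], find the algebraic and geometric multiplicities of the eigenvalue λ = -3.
The characteristic polynomial is (x + 3)^4, so the factor x + 3 appears with exponent 4: the algebraic multiplicity is 4.

rank(A + 3I) = 2, so the eigenspace has dimension 4 - 2 = 2: the geometric multiplicity is 2.

Since 2 < 4, A is not diagonalizable.

algebraic multiplicity 4, geometric multiplicity 2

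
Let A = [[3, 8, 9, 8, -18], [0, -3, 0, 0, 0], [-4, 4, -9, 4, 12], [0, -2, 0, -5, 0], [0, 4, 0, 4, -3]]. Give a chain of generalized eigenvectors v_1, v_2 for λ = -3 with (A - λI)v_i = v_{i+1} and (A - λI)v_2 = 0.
v_1 = [[-1, 0, 1, 0, 0]]^T, v_2 = [[3, 0, -2, 0, 0]]^T

We seek v_1 ∈ ker((A + 3I)^2) \ ker(A + 3I), then set v_{i+1} = (A + 3I) v_i.

One such chain is v_1 = [[-1, 0, 1, 0, 0]]^T, v_2 = [[3, 0, -2, 0, 0]]^T. Check: (A + 3I) v_2 = [[0, 0, 0, 0, 0]]^T = 0.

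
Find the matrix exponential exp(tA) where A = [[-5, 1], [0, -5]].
A has Jordan form J = [[-5, 1], [0, -5]] with A = PJP^{-1}, so e^{tA} = P e^{tJ} P^{-1}.

For a Jordan block J_k(λ), e^{tJ_k(λ)} = e^{λt} · (I + tN + t^2 N^2/2! + ... + t^{k-1} N^{k-1}/(k-1)!) where N is the nilpotent superdiagonal part.

Assembling the blocks and conjugating back gives the entries of e^{tA} as shown above.

e^{tA} = [[e^{-5*t}, t*e^{-5*t}], [0, e^{-5*t}]]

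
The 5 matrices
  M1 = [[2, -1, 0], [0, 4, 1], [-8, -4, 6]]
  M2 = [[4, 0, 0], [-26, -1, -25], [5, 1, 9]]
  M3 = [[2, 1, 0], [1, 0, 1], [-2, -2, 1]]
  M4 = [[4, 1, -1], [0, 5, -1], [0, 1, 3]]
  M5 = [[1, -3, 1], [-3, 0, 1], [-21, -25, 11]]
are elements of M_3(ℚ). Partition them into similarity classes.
3 classes: {M1, M2, M5}, {M3}, {M4}

Characteristic polynomials: χ_{M1} = (x - 4)^3, χ_{M2} = (x - 4)^3, χ_{M3} = (x - 1)^3, χ_{M4} = (x - 4)^3, χ_{M5} = (x - 4)^3.

{M1, M2, M5}: invariant factors (x - 4)^3.

{M3}: invariant factors (x - 1)^3.

{M4}: invariant factors x - 4, (x - 4)^2.

Matrices are similar if and only if their invariant-factor lists agree; the partition into similarity classes is {M1, M2, M5}, {M3}, {M4}.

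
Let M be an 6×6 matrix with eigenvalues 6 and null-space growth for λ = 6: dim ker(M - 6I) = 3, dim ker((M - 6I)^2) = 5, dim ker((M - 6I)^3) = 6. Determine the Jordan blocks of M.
λ = 6: successive nullity increments [3, 2, 1] count blocks of size ≥ k; block sizes are [3, 2, 1].

Jordan blocks: (6, 3), (6, 2), (6, 1)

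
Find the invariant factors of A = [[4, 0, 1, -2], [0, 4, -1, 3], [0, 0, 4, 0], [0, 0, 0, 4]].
The Jordan structure of A has elementary divisors (x - 4)^2, (x - 4)^2. Arranging the block sizes at each eigenvalue in decreasing order and taking row products gives the invariant factors.

Invariant factors (smallest first, each dividing the next): (x - 4)^2, (x - 4)^2.

Check: the last factor (x - 4)^2 is the minimal polynomial, and the product (x - 4)^4 is the characteristic polynomial.

(x - 4)^2, (x - 4)^2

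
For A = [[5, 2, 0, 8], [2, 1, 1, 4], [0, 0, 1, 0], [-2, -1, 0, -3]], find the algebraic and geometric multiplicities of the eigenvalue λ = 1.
The characteristic polynomial is (x - 1)^4, so the factor x - 1 appears with exponent 4: the algebraic multiplicity is 4.

rank(A - I) = 2, so the eigenspace has dimension 4 - 2 = 2: the geometric multiplicity is 2.

Since 2 < 4, A is not diagonalizable.

algebraic multiplicity 4, geometric multiplicity 2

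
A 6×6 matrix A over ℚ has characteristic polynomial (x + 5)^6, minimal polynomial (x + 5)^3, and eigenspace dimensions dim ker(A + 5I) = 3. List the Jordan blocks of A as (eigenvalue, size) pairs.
λ = -5: algebraic multiplicity 6 (exponent in χ_A), largest block size 3 (exponent in m_A), 3 blocks (geometric multiplicity). These force block sizes [3, 2, 1].

Jordan blocks: (-5, 3), (-5, 2), (-5, 1)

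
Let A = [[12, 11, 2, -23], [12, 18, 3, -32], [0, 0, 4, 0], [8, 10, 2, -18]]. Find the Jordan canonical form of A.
J = [[4, 1, 0, 0], [0, 4, 1, 0], [0, 0, 4, 0], [0, 0, 0, 4]]

The characteristic polynomial is det(xI - A) = (x - 4)^4, so the eigenvalues are 4 (algebraic multiplicity 4).

For λ = 4: rank(A - 4I) = 2, rank((A - 4I)^2) = 1, rank((A - 4I)^3) = 0. The eigenspace has dimension 4 - 2 = 2, so there are 2 Jordan blocks; the rank sequence gives block sizes [3, 1].

Assembling the blocks gives the Jordan form J above.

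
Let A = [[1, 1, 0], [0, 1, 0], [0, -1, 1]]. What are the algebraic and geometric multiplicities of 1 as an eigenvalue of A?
algebraic multiplicity 3, geometric multiplicity 2

The characteristic polynomial is (x - 1)^3, so the factor x - 1 appears with exponent 3: the algebraic multiplicity is 3.

rank(A - I) = 1, so the eigenspace has dimension 3 - 1 = 2: the geometric multiplicity is 2.

Since 2 < 3, A is not diagonalizable.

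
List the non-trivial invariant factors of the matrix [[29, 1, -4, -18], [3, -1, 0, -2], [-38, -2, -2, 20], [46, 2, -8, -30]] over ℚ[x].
(x - 6)(x + 2)(x + 4)^2

The Jordan structure of A has elementary divisors (x + 4)^2, (x + 2), (x - 6). Arranging the block sizes at each eigenvalue in decreasing order and taking row products gives the invariant factors.

Invariant factors (smallest first, each dividing the next): (x - 6)(x + 2)(x + 4)^2.

Check: the last factor (x - 6)(x + 2)(x + 4)^2 is the minimal polynomial, and the product (x - 6)(x + 2)(x + 4)^2 is the characteristic polynomial.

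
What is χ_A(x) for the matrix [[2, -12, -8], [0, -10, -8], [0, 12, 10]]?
χ_A(x) = (x - 2)^2(x + 2)

xI - A = [[x - 2, 12, 8], [0, x + 10, 8], [0, -12, x - 10]].

Expanding det(xI - A) along the first row:
det(xI - A) = + (x - 2)·det([[x + 10, 8], [-12, x - 10]]) - (12)·det([[0, 8], [0, x - 10]]) + (8)·det([[0, x + 10], [0, -12]]).

Evaluating gives χ_A(x) = x^3 - 2x^2 - 4x + 8 = (x - 2)^2(x + 2).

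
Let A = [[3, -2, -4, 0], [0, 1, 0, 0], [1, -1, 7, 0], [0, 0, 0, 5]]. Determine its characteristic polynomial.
χ_A(x) = (x - 5)^3(x - 1)

xI - A = [[x - 3, 2, 4, 0], [0, x - 1, 0, 0], [-1, 1, x - 7, 0], [0, 0, 0, x - 5]].

Expanding det(xI - A) along the first row:
det(xI - A) = + (x - 3)·det([[x - 1, 0, 0], [1, x - 7, 0], [0, 0, x - 5]]) - (2)·det([[0, 0, 0], [-1, x - 7, 0], [0, 0, x - 5]]) + (4)·det([[0, x - 1, 0], [-1, 1, 0], [0, 0, x - 5]]) - (0)·det([[0, x - 1, 0], [-1, 1, x - 7], [0, 0, 0]]).

Evaluating gives χ_A(x) = x^4 - 16x^3 + 90x^2 - 200x + 125 = (x - 5)^3(x - 1).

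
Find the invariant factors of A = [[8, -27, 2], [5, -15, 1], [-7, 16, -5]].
The Jordan structure of A has elementary divisors (x + 4)^3. Arranging the block sizes at each eigenvalue in decreasing order and taking row products gives the invariant factors.

Invariant factors (smallest first, each dividing the next): (x + 4)^3.

Check: the last factor (x + 4)^3 is the minimal polynomial, and the product (x + 4)^3 is the characteristic polynomial.

(x + 4)^3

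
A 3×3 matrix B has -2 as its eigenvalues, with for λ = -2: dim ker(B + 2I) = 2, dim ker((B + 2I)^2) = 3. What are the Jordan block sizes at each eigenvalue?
Jordan blocks: (-2, 2), (-2, 1)

λ = -2: successive nullity increments [2, 1] count blocks of size ≥ k; block sizes are [2, 1].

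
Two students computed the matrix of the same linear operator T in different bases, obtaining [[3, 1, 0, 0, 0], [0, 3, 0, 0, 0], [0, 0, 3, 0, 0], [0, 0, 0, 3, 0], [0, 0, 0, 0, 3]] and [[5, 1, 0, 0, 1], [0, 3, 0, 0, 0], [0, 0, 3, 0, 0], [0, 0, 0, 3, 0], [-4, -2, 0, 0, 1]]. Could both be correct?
Two matrices over a field are similar if and only if they have the same invariant factors.

Both A and B have characteristic polynomial (x - 3)^5 and minimal polynomial (x - 3)^2. Computing further, both have invariant factors x - 3, x - 3, x - 3, (x - 3)^2. Hence A and B are similar.

Yes.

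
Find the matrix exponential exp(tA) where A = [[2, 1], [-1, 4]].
A has Jordan form J = [[3, 1], [0, 3]] with A = PJP^{-1}, so e^{tA} = P e^{tJ} P^{-1}.

For a Jordan block J_k(λ), e^{tJ_k(λ)} = e^{λt} · (I + tN + t^2 N^2/2! + ... + t^{k-1} N^{k-1}/(k-1)!) where N is the nilpotent superdiagonal part.

Assembling the blocks and conjugating back gives the entries of e^{tA} as shown above.

e^{tA} = [[(1 - t)*e^{3*t}, t*e^{3*t}], [-t*e^{3*t}, (t + 1)*e^{3*t}]]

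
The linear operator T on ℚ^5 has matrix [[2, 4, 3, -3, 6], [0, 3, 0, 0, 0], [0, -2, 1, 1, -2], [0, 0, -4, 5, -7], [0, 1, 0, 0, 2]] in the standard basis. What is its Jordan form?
J = [[2, 0, 0, 0, 0], [0, 2, 0, 0, 0], [0, 0, 3, 1, 0], [0, 0, 0, 3, 1], [0, 0, 0, 0, 3]]

The characteristic polynomial is det(xI - A) = (x - 3)^3(x - 2)^2, so the eigenvalues are 2 (algebraic multiplicity 2), 3 (algebraic multiplicity 3).

For λ = 2: rank(A - 2I) = 3. The eigenspace has dimension 5 - 3 = 2, so there are 2 Jordan blocks; the rank sequence gives block sizes [1, 1].

For λ = 3: rank(A - 3I) = 4, rank((A - 3I)^2) = 3, rank((A - 3I)^3) = 2. The eigenspace has dimension 5 - 4 = 1, so there is 1 Jordan block; the rank sequence gives block sizes [3].

Assembling the blocks gives the Jordan form J above.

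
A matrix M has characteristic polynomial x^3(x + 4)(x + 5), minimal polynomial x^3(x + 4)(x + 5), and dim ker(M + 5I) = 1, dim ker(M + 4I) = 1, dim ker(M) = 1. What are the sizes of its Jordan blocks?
λ = -5: algebraic multiplicity 1 (exponent in χ_M), largest block size 1 (exponent in m_M), 1 block (geometric multiplicity). This forces block sizes [1].
λ = -4: algebraic multiplicity 1 (exponent in χ_M), largest block size 1 (exponent in m_M), 1 block (geometric multiplicity). This forces block sizes [1].
λ = 0: algebraic multiplicity 3 (exponent in χ_M), largest block size 3 (exponent in m_M), 1 block (geometric multiplicity). This forces block sizes [3].

Jordan blocks: (-5, 1), (-4, 1), (0, 3)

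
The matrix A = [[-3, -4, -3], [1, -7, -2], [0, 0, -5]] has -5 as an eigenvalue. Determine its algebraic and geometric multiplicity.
algebraic multiplicity 3, geometric multiplicity 1

The characteristic polynomial is (x + 5)^3, so the factor x + 5 appears with exponent 3: the algebraic multiplicity is 3.

rank(A + 5I) = 2, so the eigenspace has dimension 3 - 2 = 1: the geometric multiplicity is 1.

Since 1 < 3, A is not diagonalizable.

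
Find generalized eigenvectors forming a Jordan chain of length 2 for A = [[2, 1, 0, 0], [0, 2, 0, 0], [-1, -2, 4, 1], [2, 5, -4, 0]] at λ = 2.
v_1 = [[0, 1, 1, -2]]^T, v_2 = [[1, 0, -2, 5]]^T

We seek v_1 ∈ ker((A - 2I)^2) \ ker(A - 2I), then set v_{i+1} = (A - 2I) v_i.

One such chain is v_1 = [[0, 1, 1, -2]]^T, v_2 = [[1, 0, -2, 5]]^T. Check: (A - 2I) v_2 = [[0, 0, 0, 0]]^T = 0.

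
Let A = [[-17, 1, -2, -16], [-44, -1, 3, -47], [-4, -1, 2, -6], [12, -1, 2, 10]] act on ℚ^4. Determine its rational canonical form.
The invariant factors of A (the non-unit diagonal entries of the Smith normal form of xI - A over ℚ[x]) are (x^2 + 3x + 4)^2, each dividing the next. The characteristic polynomial is their product, (x^2 + 3x + 4)^2.

The rational canonical form is the block-diagonal matrix of companion matrices C(f_i):
R = [[0, 0, 0, -16], [1, 0, 0, -24], [0, 1, 0, -17], [0, 0, 1, -6]].

Note the characteristic polynomial does not split into linear factors over ℚ, so A has no Jordan form over ℚ; the rational canonical form exists over any field.

R = [[0, 0, 0, -16], [1, 0, 0, -24], [0, 1, 0, -17], [0, 0, 1, -6]]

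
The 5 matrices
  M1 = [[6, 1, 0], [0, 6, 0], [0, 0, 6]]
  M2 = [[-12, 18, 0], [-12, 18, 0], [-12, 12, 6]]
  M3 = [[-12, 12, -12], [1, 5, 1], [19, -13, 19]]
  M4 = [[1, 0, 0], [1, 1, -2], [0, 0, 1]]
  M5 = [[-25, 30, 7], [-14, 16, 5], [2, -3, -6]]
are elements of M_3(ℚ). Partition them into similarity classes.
Characteristic polynomials: χ_{M1} = (x - 6)^3, χ_{M2} = x(x - 6)^2, χ_{M3} = x(x - 6)^2, χ_{M4} = (x - 1)^3, χ_{M5} = (x + 5)^3.

{M1}: invariant factors x - 6, (x - 6)^2.

{M2}: invariant factors x - 6, x(x - 6).

{M3}: invariant factors x(x - 6)^2.

{M4}: invariant factors x - 1, (x - 1)^2.

{M5}: invariant factors (x + 5)^3.

Matrices are similar if and only if their invariant-factor lists agree; the partition into similarity classes is {M1}, {M2}, {M3}, {M4}, {M5}.

5 classes: {M1}, {M2}, {M3}, {M4}, {M5}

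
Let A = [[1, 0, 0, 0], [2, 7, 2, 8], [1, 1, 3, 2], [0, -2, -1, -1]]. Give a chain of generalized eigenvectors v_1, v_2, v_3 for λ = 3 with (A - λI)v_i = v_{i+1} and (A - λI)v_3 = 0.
We seek v_1 ∈ ker((A - 3I)^3) \ ker((A - 3I)^2), then set v_{i+1} = (A - 3I) v_i.

One such chain is v_1 = [[0, -1, -2, 1]]^T, v_2 = [[0, 0, 1, 0]]^T, v_3 = [[0, 2, 0, -1]]^T. Check: (A - 3I) v_3 = [[0, 0, 0, 0]]^T = 0.

v_1 = [[0, -1, -2, 1]]^T, v_2 = [[0, 0, 1, 0]]^T, v_3 = [[0, 2, 0, -1]]^T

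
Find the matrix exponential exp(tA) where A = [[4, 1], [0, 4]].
e^{tA} = [[e^{4*t}, t*e^{4*t}], [0, e^{4*t}]]

A has Jordan form J = [[4, 1], [0, 4]] with A = PJP^{-1}, so e^{tA} = P e^{tJ} P^{-1}.

For a Jordan block J_k(λ), e^{tJ_k(λ)} = e^{λt} · (I + tN + t^2 N^2/2! + ... + t^{k-1} N^{k-1}/(k-1)!) where N is the nilpotent superdiagonal part.

Assembling the blocks and conjugating back gives the entries of e^{tA} as shown above.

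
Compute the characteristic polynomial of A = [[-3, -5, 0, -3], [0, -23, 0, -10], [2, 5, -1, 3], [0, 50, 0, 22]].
xI - A = [[x + 3, 5, 0, 3], [0, x + 23, 0, 10], [-2, -5, x + 1, -3], [0, -50, 0, x - 22]].

Expanding det(xI - A) along the first row:
det(xI - A) = + (x + 3)·det([[x + 23, 0, 10], [-5, x + 1, -3], [-50, 0, x - 22]]) - (5)·det([[0, 0, 10], [-2, x + 1, -3], [0, 0, x - 22]]) + (0)·det([[0, x + 23, 10], [-2, -5, -3], [0, -50, x - 22]]) - (3)·det([[0, x + 23, 0], [-2, -5, x + 1], [0, -50, 0]]).

Evaluating gives χ_A(x) = x^4 + 5x^3 + x^2 - 21x - 18 = (x - 2)(x + 1)(x + 3)^2.

χ_A(x) = (x - 2)(x + 1)(x + 3)^2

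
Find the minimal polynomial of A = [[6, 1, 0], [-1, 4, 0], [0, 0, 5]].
The characteristic polynomial factors as (x - 5)^3. The minimal polynomial is ∏(x - λ)^{k_λ} where k_λ is the size of the largest Jordan block at λ.

For λ = 5: rank(A - 5I) = 1, and the largest Jordan block has size 2 (the smallest k with rank((A - 5I)^k) = rank((A - 5I)^(k+1))).

So m_A(x) = (x - 5)^2.

m_A(x) = (x - 5)^2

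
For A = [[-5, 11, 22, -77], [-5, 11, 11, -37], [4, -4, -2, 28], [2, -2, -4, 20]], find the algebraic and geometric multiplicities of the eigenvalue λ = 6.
The characteristic polynomial is (x - 6)^4, so the factor x - 6 appears with exponent 4: the algebraic multiplicity is 4.

rank(A - 6I) = 2, so the eigenspace has dimension 4 - 2 = 2: the geometric multiplicity is 2.

Since 2 < 4, A is not diagonalizable.

algebraic multiplicity 4, geometric multiplicity 2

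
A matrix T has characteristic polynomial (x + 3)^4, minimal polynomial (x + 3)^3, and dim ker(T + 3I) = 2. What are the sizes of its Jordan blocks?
Jordan blocks: (-3, 3), (-3, 1)

λ = -3: algebraic multiplicity 4 (exponent in χ_T), largest block size 3 (exponent in m_T), 2 blocks (geometric multiplicity). These force block sizes [3, 1].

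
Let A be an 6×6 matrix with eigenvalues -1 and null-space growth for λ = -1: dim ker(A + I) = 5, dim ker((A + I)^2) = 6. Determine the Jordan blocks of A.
Jordan blocks: (-1, 2), (-1, 1), (-1, 1), (-1, 1), (-1, 1)

λ = -1: successive nullity increments [5, 1] count blocks of size ≥ k; block sizes are [2, 1, 1, 1, 1].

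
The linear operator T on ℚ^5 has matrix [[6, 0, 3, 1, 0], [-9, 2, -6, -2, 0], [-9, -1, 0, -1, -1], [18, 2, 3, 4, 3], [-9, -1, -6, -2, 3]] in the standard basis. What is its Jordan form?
The characteristic polynomial is det(xI - A) = (x - 3)^5, so the eigenvalues are 3 (algebraic multiplicity 5).

For λ = 3: rank(A - 3I) = 3, rank((A - 3I)^2) = 1, rank((A - 3I)^3) = 0. The eigenspace has dimension 5 - 3 = 2, so there are 2 Jordan blocks; the rank sequence gives block sizes [3, 2].

Assembling the blocks gives the Jordan form J above.

J = [[3, 1, 0, 0, 0], [0, 3, 1, 0, 0], [0, 0, 3, 0, 0], [0, 0, 0, 3, 1], [0, 0, 0, 0, 3]]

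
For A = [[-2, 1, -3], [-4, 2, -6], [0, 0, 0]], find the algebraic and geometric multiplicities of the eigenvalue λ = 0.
The characteristic polynomial is x^3, so the factor x appears with exponent 3: the algebraic multiplicity is 3.

rank(A) = 1, so the eigenspace has dimension 3 - 1 = 2: the geometric multiplicity is 2.

Since 2 < 3, A is not diagonalizable.

algebraic multiplicity 3, geometric multiplicity 2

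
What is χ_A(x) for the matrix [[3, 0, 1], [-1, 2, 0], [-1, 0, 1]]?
xI - A = [[x - 3, 0, -1], [1, x - 2, 0], [1, 0, x - 1]].

Expanding det(xI - A) along the first row:
det(xI - A) = + (x - 3)·det([[x - 2, 0], [0, x - 1]]) - (0)·det([[1, 0], [1, x - 1]]) + (-1)·det([[1, x - 2], [1, 0]]).

Evaluating gives χ_A(x) = x^3 - 6x^2 + 12x - 8 = (x - 2)^3.

χ_A(x) = (x - 2)^3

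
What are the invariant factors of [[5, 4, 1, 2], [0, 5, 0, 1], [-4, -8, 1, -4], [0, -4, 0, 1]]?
(x - 3)^2, (x - 3)^2

The Jordan structure of A has elementary divisors (x - 3)^2, (x - 3)^2. Arranging the block sizes at each eigenvalue in decreasing order and taking row products gives the invariant factors.

Invariant factors (smallest first, each dividing the next): (x - 3)^2, (x - 3)^2.

Check: the last factor (x - 3)^2 is the minimal polynomial, and the product (x - 3)^4 is the characteristic polynomial.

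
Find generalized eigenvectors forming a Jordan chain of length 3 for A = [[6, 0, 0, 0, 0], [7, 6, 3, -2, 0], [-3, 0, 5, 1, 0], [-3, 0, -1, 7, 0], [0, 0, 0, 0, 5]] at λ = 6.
We seek v_1 ∈ ker((A - 6I)^3) \ ker((A - 6I)^2), then set v_{i+1} = (A - 6I) v_i.

One such chain is v_1 = [[0, 0, 2, 3, 0]]^T, v_2 = [[0, 0, 1, 1, 0]]^T, v_3 = [[0, 1, 0, 0, 0]]^T. Check: (A - 6I) v_3 = [[0, 0, 0, 0, 0]]^T = 0.

v_1 = [[0, 0, 2, 3, 0]]^T, v_2 = [[0, 0, 1, 1, 0]]^T, v_3 = [[0, 1, 0, 0, 0]]^T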